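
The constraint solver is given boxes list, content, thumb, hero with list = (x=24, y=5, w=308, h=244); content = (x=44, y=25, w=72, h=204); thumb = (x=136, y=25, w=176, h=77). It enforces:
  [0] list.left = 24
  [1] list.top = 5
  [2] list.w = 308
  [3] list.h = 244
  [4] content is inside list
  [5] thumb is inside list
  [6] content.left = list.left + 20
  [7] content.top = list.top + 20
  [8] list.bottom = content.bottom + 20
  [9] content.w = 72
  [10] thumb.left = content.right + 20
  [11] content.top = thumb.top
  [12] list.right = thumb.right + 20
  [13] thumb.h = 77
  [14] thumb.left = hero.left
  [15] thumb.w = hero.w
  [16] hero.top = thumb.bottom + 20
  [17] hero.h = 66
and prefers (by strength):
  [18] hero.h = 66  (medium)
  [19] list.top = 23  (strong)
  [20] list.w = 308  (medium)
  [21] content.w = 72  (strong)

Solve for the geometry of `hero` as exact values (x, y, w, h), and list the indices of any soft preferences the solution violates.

hero = (x=136, y=122, w=176, h=66)
violated soft preferences: 19

1. hero.x = 136  [thumb.left = hero.left]
2. hero.w = 176  [thumb.w = hero.w]
3. hero.y = 122  [hero.top = thumb.bottom + 20]
4. hero.h = 66  [hero.h = 66]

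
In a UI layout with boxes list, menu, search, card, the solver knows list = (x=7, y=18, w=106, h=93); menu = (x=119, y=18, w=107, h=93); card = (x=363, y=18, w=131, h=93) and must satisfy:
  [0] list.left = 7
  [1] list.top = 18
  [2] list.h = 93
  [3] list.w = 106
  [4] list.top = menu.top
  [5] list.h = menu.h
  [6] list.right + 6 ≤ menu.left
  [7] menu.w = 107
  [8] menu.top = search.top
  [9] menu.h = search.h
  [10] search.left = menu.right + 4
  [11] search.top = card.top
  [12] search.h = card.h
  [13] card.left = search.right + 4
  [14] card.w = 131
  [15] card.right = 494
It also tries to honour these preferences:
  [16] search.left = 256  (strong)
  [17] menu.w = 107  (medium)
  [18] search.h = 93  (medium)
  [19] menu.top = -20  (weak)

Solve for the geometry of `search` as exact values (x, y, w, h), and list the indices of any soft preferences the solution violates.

search = (x=230, y=18, w=129, h=93)
violated soft preferences: 16, 19

1. search.y = 18  [menu.top = search.top]
2. search.h = 93  [menu.h = search.h]
3. search.x = 230  [search.left = menu.right + 4]
4. search.w = 129  [card.left = search.right + 4]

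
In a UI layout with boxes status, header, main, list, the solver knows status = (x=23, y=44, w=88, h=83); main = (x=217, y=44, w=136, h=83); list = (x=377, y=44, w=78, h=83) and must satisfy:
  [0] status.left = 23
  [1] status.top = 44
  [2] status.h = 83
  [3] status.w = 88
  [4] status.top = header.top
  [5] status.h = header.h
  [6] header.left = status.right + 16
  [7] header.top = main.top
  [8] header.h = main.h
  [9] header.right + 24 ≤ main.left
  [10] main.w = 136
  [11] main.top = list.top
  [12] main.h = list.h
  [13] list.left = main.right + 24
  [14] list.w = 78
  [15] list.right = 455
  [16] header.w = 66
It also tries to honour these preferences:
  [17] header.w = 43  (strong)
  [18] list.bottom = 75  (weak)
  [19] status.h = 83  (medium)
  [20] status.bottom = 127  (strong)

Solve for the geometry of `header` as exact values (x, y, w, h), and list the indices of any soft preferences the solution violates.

header = (x=127, y=44, w=66, h=83)
violated soft preferences: 17, 18

1. header.y = 44  [status.top = header.top]
2. header.h = 83  [status.h = header.h]
3. header.x = 127  [header.left = status.right + 16]
4. header.w = 66  [header.w = 66]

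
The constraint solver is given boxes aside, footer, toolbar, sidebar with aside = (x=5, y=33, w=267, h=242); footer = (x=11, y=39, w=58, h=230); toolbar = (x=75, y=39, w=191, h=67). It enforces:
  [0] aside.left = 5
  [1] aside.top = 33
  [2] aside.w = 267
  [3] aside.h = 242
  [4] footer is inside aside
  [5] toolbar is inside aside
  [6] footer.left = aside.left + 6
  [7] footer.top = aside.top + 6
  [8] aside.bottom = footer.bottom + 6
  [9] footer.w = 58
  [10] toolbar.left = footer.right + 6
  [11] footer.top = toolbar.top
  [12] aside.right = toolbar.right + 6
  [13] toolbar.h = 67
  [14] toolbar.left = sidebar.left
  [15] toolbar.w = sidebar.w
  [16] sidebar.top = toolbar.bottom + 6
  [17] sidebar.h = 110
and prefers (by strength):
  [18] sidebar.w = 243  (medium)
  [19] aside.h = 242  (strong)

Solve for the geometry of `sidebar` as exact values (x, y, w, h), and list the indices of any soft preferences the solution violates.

sidebar = (x=75, y=112, w=191, h=110)
violated soft preferences: 18

1. sidebar.x = 75  [toolbar.left = sidebar.left]
2. sidebar.w = 191  [toolbar.w = sidebar.w]
3. sidebar.y = 112  [sidebar.top = toolbar.bottom + 6]
4. sidebar.h = 110  [sidebar.h = 110]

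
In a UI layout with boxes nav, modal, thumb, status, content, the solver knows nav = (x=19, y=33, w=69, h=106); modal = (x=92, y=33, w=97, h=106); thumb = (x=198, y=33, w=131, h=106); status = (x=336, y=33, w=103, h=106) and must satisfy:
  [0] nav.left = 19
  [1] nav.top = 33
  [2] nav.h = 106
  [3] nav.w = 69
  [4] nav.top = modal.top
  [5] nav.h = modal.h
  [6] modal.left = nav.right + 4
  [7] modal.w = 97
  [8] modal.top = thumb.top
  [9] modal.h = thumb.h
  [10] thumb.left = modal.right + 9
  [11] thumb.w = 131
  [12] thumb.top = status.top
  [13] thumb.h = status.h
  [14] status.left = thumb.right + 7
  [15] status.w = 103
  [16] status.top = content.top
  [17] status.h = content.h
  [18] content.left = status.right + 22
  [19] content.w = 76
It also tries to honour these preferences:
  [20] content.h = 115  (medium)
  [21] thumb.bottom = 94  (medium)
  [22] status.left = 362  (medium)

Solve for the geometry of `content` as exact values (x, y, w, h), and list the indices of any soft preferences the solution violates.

content = (x=461, y=33, w=76, h=106)
violated soft preferences: 20, 21, 22

1. content.y = 33  [status.top = content.top]
2. content.h = 106  [status.h = content.h]
3. content.x = 461  [content.left = status.right + 22]
4. content.w = 76  [content.w = 76]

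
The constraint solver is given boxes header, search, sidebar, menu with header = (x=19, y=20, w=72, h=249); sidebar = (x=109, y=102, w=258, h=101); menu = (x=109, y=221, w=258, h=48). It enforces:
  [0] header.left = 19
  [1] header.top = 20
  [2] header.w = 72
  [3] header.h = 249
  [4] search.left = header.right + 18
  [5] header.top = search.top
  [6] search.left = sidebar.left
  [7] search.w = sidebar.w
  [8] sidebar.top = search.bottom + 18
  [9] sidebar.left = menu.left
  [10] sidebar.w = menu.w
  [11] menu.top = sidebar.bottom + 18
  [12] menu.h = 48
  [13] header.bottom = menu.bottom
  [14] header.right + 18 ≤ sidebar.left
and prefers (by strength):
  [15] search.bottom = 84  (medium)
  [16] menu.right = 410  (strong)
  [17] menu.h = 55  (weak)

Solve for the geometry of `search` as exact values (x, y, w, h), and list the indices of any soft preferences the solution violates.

1. search.x = 109  [search.left = header.right + 18]
2. search.y = 20  [header.top = search.top]
3. search.w = 258  [search.w = sidebar.w]
4. search.h = 64  [sidebar.top = search.bottom + 18]

search = (x=109, y=20, w=258, h=64)
violated soft preferences: 16, 17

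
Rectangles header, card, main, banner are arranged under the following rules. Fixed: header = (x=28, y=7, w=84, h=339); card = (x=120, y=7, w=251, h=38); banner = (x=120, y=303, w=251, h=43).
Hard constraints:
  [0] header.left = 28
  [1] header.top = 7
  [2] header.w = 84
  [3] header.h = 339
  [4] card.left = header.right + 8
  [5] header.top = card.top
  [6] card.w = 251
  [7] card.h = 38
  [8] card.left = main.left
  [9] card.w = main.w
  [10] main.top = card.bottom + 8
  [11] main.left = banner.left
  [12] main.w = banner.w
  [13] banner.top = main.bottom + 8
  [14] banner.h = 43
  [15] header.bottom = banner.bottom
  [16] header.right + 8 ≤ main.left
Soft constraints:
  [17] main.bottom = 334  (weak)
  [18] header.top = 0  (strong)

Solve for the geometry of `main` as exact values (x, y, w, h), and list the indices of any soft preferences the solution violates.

1. main.x = 120  [card.left = main.left]
2. main.w = 251  [card.w = main.w]
3. main.y = 53  [main.top = card.bottom + 8]
4. main.h = 242  [banner.top = main.bottom + 8]

main = (x=120, y=53, w=251, h=242)
violated soft preferences: 17, 18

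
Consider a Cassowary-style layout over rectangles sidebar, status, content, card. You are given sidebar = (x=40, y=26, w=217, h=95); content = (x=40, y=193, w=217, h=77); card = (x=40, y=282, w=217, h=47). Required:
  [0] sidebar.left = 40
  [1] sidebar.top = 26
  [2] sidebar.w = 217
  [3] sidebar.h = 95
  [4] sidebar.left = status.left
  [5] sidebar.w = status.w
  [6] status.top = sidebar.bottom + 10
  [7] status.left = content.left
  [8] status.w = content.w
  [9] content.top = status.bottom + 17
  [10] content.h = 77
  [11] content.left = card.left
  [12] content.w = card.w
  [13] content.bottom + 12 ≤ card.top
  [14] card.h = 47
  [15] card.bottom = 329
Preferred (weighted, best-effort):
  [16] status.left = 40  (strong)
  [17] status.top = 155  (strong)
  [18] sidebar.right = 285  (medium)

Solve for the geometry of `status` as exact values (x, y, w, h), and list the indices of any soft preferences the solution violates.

status = (x=40, y=131, w=217, h=45)
violated soft preferences: 17, 18

1. status.x = 40  [sidebar.left = status.left]
2. status.w = 217  [sidebar.w = status.w]
3. status.y = 131  [status.top = sidebar.bottom + 10]
4. status.h = 45  [content.top = status.bottom + 17]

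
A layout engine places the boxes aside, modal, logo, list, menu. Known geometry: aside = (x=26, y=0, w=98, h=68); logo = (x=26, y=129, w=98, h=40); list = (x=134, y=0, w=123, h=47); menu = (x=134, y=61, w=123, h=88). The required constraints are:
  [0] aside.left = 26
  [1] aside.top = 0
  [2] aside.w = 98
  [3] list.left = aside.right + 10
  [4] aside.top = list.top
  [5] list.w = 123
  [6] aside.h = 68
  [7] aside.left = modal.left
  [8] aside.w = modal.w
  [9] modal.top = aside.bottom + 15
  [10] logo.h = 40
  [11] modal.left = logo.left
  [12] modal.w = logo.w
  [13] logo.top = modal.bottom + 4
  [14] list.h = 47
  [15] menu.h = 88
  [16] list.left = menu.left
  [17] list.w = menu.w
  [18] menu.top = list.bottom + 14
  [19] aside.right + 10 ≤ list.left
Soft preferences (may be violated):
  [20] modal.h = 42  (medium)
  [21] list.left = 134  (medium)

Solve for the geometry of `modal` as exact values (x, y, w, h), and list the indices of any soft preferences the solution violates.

modal = (x=26, y=83, w=98, h=42)
violated soft preferences: none

1. modal.x = 26  [aside.left = modal.left]
2. modal.w = 98  [aside.w = modal.w]
3. modal.y = 83  [modal.top = aside.bottom + 15]
4. modal.h = 42  [logo.top = modal.bottom + 4]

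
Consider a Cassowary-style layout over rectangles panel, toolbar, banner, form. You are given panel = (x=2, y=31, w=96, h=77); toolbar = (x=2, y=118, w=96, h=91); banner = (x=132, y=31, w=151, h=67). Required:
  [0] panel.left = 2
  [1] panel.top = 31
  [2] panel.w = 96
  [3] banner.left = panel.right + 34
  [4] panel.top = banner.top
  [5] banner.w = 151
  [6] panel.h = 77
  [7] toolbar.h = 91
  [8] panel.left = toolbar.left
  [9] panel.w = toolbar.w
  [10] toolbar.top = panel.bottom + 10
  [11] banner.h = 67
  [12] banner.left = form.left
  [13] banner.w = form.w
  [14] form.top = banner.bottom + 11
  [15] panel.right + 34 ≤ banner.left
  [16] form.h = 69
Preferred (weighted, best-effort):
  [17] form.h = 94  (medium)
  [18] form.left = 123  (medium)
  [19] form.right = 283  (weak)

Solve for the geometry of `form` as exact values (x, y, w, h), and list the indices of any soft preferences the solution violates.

1. form.x = 132  [banner.left = form.left]
2. form.w = 151  [banner.w = form.w]
3. form.y = 109  [form.top = banner.bottom + 11]
4. form.h = 69  [form.h = 69]

form = (x=132, y=109, w=151, h=69)
violated soft preferences: 17, 18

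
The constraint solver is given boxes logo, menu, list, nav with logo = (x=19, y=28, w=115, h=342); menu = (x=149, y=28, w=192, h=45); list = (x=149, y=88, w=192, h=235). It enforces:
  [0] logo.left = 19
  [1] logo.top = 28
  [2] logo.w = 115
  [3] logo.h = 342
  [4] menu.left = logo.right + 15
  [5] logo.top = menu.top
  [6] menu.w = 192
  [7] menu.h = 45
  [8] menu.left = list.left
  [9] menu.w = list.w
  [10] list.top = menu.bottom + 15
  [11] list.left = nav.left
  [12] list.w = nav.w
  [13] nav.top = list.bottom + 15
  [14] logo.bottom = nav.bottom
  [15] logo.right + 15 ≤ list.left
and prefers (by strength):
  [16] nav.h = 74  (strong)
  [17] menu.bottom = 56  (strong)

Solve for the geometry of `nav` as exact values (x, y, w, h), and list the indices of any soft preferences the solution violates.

1. nav.x = 149  [list.left = nav.left]
2. nav.w = 192  [list.w = nav.w]
3. nav.y = 338  [nav.top = list.bottom + 15]
4. nav.h = 32  [logo.bottom = nav.bottom]

nav = (x=149, y=338, w=192, h=32)
violated soft preferences: 16, 17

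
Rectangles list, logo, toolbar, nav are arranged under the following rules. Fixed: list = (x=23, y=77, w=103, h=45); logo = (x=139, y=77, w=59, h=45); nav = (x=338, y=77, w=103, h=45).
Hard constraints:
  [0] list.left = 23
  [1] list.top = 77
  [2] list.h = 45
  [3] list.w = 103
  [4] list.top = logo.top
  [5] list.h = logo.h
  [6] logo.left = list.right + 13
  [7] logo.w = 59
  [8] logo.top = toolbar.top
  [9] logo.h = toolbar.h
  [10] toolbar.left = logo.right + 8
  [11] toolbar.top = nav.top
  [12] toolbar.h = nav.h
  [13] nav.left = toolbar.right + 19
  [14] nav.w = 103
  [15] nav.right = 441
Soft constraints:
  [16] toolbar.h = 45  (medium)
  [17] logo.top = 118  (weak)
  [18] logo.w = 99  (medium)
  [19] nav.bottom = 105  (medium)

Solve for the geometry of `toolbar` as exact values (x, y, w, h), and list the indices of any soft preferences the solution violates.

1. toolbar.y = 77  [logo.top = toolbar.top]
2. toolbar.h = 45  [logo.h = toolbar.h]
3. toolbar.x = 206  [toolbar.left = logo.right + 8]
4. toolbar.w = 113  [nav.left = toolbar.right + 19]

toolbar = (x=206, y=77, w=113, h=45)
violated soft preferences: 17, 18, 19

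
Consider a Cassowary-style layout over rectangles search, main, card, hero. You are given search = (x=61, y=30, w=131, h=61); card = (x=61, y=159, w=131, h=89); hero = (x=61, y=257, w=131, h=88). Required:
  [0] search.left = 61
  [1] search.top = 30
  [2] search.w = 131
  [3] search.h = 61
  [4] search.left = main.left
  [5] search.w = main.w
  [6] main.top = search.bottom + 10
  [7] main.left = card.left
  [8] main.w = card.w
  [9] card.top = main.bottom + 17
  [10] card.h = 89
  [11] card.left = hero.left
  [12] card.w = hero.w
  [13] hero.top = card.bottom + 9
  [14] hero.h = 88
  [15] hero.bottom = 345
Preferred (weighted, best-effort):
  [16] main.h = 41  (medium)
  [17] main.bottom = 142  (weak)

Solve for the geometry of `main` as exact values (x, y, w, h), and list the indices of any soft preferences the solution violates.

main = (x=61, y=101, w=131, h=41)
violated soft preferences: none

1. main.x = 61  [search.left = main.left]
2. main.w = 131  [search.w = main.w]
3. main.y = 101  [main.top = search.bottom + 10]
4. main.h = 41  [card.top = main.bottom + 17]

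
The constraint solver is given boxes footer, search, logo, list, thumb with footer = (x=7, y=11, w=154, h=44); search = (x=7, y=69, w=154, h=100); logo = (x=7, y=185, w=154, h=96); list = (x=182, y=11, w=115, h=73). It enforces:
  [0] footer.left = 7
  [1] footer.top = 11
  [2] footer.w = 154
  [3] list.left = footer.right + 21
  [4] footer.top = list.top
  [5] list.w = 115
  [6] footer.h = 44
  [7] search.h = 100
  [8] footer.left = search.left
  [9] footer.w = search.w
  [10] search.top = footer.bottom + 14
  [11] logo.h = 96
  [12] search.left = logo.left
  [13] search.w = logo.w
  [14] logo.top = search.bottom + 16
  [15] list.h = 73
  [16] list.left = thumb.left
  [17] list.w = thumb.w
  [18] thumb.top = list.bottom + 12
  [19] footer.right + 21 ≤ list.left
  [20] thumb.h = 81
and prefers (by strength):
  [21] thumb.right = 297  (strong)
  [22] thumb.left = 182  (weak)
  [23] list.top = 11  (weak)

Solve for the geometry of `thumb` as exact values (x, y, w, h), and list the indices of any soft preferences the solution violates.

1. thumb.x = 182  [list.left = thumb.left]
2. thumb.w = 115  [list.w = thumb.w]
3. thumb.y = 96  [thumb.top = list.bottom + 12]
4. thumb.h = 81  [thumb.h = 81]

thumb = (x=182, y=96, w=115, h=81)
violated soft preferences: none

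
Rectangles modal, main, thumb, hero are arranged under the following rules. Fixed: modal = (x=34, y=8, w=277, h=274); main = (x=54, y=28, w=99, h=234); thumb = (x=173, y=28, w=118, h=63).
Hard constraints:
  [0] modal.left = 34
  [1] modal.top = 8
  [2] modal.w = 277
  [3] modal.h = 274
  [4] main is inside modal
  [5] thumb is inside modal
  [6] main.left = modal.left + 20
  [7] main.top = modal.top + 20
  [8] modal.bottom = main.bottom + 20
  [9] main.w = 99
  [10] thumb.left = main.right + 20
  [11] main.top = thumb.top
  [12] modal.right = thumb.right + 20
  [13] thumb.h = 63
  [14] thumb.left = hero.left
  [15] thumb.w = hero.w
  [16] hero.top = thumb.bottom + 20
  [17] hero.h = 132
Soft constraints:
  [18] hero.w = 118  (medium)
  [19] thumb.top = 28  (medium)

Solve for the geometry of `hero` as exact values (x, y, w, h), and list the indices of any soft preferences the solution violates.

hero = (x=173, y=111, w=118, h=132)
violated soft preferences: none

1. hero.x = 173  [thumb.left = hero.left]
2. hero.w = 118  [thumb.w = hero.w]
3. hero.y = 111  [hero.top = thumb.bottom + 20]
4. hero.h = 132  [hero.h = 132]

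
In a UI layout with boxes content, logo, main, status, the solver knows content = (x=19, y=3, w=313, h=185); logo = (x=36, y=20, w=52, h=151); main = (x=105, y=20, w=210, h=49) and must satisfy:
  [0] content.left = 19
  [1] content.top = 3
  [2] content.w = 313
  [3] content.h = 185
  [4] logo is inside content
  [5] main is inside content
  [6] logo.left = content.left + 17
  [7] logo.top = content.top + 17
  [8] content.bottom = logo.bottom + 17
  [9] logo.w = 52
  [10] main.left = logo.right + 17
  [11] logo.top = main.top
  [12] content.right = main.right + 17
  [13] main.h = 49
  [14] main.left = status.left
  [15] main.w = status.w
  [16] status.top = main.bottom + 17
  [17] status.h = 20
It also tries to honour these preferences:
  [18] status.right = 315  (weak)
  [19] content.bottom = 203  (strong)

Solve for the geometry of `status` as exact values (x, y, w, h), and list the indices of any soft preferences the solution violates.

1. status.x = 105  [main.left = status.left]
2. status.w = 210  [main.w = status.w]
3. status.y = 86  [status.top = main.bottom + 17]
4. status.h = 20  [status.h = 20]

status = (x=105, y=86, w=210, h=20)
violated soft preferences: 19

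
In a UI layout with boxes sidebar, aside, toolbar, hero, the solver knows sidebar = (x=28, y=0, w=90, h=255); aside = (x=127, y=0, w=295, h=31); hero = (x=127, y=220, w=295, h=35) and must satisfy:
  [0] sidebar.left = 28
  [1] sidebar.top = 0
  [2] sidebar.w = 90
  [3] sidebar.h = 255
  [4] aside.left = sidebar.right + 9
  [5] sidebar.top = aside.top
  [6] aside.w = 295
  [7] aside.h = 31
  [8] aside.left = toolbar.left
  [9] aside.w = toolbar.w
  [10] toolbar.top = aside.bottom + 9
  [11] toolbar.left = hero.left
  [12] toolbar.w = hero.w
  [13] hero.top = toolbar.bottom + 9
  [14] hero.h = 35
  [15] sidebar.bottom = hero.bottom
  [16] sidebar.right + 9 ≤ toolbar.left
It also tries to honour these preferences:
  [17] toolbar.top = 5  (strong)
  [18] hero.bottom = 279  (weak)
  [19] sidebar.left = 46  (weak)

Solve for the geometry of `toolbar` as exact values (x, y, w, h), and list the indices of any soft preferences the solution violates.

toolbar = (x=127, y=40, w=295, h=171)
violated soft preferences: 17, 18, 19

1. toolbar.x = 127  [aside.left = toolbar.left]
2. toolbar.w = 295  [aside.w = toolbar.w]
3. toolbar.y = 40  [toolbar.top = aside.bottom + 9]
4. toolbar.h = 171  [hero.top = toolbar.bottom + 9]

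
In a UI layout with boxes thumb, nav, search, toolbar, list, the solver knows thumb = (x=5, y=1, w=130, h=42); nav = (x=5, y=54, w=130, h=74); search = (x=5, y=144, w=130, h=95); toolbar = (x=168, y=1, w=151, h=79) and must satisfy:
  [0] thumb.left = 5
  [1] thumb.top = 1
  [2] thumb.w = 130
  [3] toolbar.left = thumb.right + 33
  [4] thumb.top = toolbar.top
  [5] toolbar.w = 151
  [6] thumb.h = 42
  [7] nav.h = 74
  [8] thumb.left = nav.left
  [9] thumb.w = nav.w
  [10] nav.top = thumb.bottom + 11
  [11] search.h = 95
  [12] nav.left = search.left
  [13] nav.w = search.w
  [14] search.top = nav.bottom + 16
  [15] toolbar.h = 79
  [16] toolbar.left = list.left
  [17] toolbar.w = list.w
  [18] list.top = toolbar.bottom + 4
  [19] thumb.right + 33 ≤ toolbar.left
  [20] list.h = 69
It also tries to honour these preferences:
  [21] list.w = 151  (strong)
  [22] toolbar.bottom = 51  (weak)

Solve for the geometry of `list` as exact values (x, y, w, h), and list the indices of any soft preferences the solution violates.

1. list.x = 168  [toolbar.left = list.left]
2. list.w = 151  [toolbar.w = list.w]
3. list.y = 84  [list.top = toolbar.bottom + 4]
4. list.h = 69  [list.h = 69]

list = (x=168, y=84, w=151, h=69)
violated soft preferences: 22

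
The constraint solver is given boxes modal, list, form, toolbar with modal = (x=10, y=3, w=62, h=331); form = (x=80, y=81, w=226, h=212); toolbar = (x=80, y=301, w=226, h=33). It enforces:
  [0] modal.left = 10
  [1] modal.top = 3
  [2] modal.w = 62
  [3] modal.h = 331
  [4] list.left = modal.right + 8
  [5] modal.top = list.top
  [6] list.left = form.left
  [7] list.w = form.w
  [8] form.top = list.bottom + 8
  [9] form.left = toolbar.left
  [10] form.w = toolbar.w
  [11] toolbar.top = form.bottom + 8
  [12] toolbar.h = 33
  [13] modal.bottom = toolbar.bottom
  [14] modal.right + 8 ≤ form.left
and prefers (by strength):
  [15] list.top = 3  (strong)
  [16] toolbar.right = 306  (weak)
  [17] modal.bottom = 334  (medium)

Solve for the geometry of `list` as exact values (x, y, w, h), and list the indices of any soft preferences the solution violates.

list = (x=80, y=3, w=226, h=70)
violated soft preferences: none

1. list.x = 80  [list.left = modal.right + 8]
2. list.y = 3  [modal.top = list.top]
3. list.w = 226  [list.w = form.w]
4. list.h = 70  [form.top = list.bottom + 8]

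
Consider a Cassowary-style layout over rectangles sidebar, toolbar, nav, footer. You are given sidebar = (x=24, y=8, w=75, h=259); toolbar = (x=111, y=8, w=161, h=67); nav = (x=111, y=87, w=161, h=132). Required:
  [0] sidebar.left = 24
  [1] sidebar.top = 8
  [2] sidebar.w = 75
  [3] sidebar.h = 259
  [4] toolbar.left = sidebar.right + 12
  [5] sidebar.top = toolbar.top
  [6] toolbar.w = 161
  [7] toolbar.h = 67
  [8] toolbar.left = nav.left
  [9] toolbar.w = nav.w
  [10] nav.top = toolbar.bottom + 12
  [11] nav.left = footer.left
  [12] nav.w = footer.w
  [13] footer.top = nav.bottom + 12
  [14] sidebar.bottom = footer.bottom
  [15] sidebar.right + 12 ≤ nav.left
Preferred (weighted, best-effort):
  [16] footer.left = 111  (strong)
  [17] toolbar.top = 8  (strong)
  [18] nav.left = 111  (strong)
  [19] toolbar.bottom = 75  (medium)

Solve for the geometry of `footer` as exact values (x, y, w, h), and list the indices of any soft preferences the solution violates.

1. footer.x = 111  [nav.left = footer.left]
2. footer.w = 161  [nav.w = footer.w]
3. footer.y = 231  [footer.top = nav.bottom + 12]
4. footer.h = 36  [sidebar.bottom = footer.bottom]

footer = (x=111, y=231, w=161, h=36)
violated soft preferences: none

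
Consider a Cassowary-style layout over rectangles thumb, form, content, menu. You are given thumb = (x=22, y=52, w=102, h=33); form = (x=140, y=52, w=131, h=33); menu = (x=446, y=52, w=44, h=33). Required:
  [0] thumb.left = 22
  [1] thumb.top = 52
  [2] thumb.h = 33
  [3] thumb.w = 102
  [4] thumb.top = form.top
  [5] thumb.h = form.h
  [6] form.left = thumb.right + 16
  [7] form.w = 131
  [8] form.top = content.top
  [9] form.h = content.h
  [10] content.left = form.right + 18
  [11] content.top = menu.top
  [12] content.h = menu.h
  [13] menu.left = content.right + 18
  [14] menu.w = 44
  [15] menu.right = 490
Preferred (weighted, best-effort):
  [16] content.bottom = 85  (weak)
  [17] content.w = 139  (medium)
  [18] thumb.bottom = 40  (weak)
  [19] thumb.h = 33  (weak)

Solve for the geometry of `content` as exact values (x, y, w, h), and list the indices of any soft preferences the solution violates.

content = (x=289, y=52, w=139, h=33)
violated soft preferences: 18

1. content.y = 52  [form.top = content.top]
2. content.h = 33  [form.h = content.h]
3. content.x = 289  [content.left = form.right + 18]
4. content.w = 139  [menu.left = content.right + 18]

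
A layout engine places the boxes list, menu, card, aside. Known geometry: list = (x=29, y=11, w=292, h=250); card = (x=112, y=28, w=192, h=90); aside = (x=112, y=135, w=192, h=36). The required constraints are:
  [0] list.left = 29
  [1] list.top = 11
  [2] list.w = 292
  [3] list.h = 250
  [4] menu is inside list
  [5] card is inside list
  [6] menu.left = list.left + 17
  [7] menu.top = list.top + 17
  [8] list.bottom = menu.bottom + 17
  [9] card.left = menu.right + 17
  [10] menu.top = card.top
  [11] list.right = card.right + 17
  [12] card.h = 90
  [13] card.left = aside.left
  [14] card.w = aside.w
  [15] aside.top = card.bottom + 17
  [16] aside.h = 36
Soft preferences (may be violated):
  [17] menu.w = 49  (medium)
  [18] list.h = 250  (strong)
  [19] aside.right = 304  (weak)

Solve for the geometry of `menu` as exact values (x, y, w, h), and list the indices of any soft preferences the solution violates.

menu = (x=46, y=28, w=49, h=216)
violated soft preferences: none

1. menu.x = 46  [menu.left = list.left + 17]
2. menu.y = 28  [menu.top = list.top + 17]
3. menu.h = 216  [list.bottom = menu.bottom + 17]
4. menu.w = 49  [card.left = menu.right + 17]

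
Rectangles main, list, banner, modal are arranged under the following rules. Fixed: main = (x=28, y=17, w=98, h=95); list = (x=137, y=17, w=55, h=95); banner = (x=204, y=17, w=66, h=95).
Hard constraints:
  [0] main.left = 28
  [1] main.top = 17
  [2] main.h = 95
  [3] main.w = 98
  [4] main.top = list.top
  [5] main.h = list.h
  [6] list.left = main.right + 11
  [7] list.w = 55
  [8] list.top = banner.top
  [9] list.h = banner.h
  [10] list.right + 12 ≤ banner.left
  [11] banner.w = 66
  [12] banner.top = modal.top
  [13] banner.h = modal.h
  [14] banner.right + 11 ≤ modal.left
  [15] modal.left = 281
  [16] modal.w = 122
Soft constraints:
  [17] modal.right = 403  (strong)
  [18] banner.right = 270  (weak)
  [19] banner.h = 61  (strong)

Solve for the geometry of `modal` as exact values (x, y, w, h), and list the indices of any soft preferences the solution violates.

modal = (x=281, y=17, w=122, h=95)
violated soft preferences: 19

1. modal.y = 17  [banner.top = modal.top]
2. modal.h = 95  [banner.h = modal.h]
3. modal.x = 281  [modal.left = 281]
4. modal.w = 122  [modal.w = 122]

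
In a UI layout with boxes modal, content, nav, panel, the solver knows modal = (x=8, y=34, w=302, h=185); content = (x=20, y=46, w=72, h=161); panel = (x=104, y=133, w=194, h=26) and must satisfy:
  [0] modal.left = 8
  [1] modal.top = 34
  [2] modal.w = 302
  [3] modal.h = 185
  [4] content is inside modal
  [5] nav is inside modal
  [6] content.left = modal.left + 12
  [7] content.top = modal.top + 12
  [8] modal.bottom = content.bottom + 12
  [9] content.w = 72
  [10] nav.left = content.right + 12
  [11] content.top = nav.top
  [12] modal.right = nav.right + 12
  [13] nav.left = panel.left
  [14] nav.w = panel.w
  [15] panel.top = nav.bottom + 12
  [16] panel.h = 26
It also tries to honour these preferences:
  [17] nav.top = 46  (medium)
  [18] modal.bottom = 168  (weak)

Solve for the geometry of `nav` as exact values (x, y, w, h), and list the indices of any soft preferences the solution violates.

nav = (x=104, y=46, w=194, h=75)
violated soft preferences: 18

1. nav.x = 104  [nav.left = content.right + 12]
2. nav.y = 46  [content.top = nav.top]
3. nav.w = 194  [modal.right = nav.right + 12]
4. nav.h = 75  [panel.top = nav.bottom + 12]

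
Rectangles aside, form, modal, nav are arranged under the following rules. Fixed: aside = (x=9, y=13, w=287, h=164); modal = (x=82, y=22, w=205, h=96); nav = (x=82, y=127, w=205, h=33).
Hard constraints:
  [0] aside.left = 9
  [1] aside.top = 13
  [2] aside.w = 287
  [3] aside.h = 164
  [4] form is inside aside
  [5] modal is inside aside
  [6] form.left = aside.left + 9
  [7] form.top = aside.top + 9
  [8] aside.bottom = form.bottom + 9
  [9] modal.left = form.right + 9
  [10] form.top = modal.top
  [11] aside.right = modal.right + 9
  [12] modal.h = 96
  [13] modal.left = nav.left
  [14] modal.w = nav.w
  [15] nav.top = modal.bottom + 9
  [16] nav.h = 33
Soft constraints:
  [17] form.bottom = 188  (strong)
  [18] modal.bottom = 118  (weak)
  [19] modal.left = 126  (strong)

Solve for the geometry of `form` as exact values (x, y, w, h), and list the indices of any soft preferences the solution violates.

form = (x=18, y=22, w=55, h=146)
violated soft preferences: 17, 19

1. form.x = 18  [form.left = aside.left + 9]
2. form.y = 22  [form.top = aside.top + 9]
3. form.h = 146  [aside.bottom = form.bottom + 9]
4. form.w = 55  [modal.left = form.right + 9]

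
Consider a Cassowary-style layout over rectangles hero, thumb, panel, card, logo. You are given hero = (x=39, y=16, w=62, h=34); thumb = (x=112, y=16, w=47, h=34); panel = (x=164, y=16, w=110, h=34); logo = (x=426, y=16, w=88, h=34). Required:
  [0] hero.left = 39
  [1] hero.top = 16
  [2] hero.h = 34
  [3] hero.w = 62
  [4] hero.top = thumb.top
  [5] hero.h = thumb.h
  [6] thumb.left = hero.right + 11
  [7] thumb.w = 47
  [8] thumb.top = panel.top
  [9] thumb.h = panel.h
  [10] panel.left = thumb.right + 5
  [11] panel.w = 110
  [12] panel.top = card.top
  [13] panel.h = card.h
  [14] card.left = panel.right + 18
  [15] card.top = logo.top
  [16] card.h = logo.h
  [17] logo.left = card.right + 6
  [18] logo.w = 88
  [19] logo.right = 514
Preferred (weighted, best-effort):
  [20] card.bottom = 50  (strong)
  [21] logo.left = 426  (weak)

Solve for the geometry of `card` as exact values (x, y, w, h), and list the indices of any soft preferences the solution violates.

card = (x=292, y=16, w=128, h=34)
violated soft preferences: none

1. card.y = 16  [panel.top = card.top]
2. card.h = 34  [panel.h = card.h]
3. card.x = 292  [card.left = panel.right + 18]
4. card.w = 128  [logo.left = card.right + 6]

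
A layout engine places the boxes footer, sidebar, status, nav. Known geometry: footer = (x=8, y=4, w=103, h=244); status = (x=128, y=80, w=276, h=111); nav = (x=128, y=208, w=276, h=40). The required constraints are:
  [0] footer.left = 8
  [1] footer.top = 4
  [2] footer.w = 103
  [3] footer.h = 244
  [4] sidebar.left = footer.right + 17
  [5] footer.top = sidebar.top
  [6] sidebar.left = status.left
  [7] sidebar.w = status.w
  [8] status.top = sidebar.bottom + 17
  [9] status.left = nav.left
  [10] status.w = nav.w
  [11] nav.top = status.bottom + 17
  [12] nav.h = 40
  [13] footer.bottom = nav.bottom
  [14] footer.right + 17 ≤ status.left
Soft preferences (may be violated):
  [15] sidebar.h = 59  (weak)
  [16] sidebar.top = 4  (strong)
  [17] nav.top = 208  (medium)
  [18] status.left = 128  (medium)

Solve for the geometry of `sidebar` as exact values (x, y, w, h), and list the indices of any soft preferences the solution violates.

1. sidebar.x = 128  [sidebar.left = footer.right + 17]
2. sidebar.y = 4  [footer.top = sidebar.top]
3. sidebar.w = 276  [sidebar.w = status.w]
4. sidebar.h = 59  [status.top = sidebar.bottom + 17]

sidebar = (x=128, y=4, w=276, h=59)
violated soft preferences: none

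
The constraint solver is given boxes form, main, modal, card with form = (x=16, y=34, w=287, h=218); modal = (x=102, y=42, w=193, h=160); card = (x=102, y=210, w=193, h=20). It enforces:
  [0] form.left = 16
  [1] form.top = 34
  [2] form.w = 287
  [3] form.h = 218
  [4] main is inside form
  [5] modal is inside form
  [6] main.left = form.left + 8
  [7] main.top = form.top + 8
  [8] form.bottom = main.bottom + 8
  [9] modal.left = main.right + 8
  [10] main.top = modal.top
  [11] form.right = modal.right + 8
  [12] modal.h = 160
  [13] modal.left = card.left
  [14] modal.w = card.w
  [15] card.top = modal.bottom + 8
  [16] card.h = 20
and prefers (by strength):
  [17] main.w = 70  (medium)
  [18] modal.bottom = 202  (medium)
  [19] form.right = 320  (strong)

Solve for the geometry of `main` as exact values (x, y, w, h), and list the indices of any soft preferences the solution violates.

main = (x=24, y=42, w=70, h=202)
violated soft preferences: 19

1. main.x = 24  [main.left = form.left + 8]
2. main.y = 42  [main.top = form.top + 8]
3. main.h = 202  [form.bottom = main.bottom + 8]
4. main.w = 70  [modal.left = main.right + 8]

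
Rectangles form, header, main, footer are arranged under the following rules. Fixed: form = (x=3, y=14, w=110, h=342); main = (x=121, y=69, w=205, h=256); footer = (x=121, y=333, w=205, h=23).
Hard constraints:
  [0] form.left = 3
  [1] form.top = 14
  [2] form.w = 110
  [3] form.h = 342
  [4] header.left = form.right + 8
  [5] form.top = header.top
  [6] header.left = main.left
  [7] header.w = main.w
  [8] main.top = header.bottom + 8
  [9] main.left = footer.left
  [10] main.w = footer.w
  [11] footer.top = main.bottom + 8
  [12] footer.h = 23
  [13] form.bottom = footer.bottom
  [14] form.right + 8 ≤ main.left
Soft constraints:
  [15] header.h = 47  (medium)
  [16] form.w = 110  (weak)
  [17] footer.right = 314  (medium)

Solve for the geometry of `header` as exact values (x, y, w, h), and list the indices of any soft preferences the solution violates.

header = (x=121, y=14, w=205, h=47)
violated soft preferences: 17

1. header.x = 121  [header.left = form.right + 8]
2. header.y = 14  [form.top = header.top]
3. header.w = 205  [header.w = main.w]
4. header.h = 47  [main.top = header.bottom + 8]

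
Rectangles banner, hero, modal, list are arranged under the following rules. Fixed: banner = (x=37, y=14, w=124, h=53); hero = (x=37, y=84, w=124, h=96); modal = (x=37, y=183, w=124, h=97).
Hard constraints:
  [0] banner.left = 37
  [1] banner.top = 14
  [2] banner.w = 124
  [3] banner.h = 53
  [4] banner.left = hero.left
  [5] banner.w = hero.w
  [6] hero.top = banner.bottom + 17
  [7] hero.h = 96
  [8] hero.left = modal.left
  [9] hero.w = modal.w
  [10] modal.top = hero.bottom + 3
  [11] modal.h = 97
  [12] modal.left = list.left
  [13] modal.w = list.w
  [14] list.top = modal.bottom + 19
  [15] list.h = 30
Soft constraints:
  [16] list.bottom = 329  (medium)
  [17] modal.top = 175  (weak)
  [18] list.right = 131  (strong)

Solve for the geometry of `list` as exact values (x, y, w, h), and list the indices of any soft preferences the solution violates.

list = (x=37, y=299, w=124, h=30)
violated soft preferences: 17, 18

1. list.x = 37  [modal.left = list.left]
2. list.w = 124  [modal.w = list.w]
3. list.y = 299  [list.top = modal.bottom + 19]
4. list.h = 30  [list.h = 30]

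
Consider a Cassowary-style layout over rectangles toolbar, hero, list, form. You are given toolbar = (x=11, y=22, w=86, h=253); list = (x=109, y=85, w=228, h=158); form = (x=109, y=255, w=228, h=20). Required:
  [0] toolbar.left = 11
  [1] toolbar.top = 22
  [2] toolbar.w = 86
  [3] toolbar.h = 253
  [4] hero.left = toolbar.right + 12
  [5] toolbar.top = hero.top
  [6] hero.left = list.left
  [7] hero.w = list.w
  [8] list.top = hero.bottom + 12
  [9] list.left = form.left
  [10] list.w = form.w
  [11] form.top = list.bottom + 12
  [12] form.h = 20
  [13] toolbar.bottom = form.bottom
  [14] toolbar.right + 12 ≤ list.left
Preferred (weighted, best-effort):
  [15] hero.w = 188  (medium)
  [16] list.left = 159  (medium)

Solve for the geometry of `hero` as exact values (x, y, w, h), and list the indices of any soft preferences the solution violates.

hero = (x=109, y=22, w=228, h=51)
violated soft preferences: 15, 16

1. hero.x = 109  [hero.left = toolbar.right + 12]
2. hero.y = 22  [toolbar.top = hero.top]
3. hero.w = 228  [hero.w = list.w]
4. hero.h = 51  [list.top = hero.bottom + 12]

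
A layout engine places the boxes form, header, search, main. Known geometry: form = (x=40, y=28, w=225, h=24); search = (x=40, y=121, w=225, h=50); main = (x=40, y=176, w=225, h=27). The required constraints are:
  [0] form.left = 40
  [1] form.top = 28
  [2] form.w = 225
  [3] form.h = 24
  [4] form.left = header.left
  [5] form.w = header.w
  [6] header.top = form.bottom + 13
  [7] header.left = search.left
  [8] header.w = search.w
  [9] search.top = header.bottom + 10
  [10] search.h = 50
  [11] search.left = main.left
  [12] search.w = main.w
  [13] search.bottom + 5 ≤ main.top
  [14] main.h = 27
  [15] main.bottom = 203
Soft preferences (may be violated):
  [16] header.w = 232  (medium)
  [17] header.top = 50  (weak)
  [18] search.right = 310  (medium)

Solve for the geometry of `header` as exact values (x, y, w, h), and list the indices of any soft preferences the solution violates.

header = (x=40, y=65, w=225, h=46)
violated soft preferences: 16, 17, 18

1. header.x = 40  [form.left = header.left]
2. header.w = 225  [form.w = header.w]
3. header.y = 65  [header.top = form.bottom + 13]
4. header.h = 46  [search.top = header.bottom + 10]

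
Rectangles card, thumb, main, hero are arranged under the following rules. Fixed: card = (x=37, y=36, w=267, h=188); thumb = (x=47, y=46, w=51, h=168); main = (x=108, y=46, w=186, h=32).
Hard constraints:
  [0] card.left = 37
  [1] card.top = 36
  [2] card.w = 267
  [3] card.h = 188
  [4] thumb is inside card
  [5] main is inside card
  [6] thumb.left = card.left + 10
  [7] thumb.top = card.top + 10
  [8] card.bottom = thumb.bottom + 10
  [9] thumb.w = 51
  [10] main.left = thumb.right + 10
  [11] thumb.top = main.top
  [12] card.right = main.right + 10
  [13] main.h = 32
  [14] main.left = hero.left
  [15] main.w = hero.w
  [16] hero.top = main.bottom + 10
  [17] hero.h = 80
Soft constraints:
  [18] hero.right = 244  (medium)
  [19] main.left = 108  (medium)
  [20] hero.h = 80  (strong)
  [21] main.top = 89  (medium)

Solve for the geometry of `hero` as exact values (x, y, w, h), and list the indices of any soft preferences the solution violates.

hero = (x=108, y=88, w=186, h=80)
violated soft preferences: 18, 21

1. hero.x = 108  [main.left = hero.left]
2. hero.w = 186  [main.w = hero.w]
3. hero.y = 88  [hero.top = main.bottom + 10]
4. hero.h = 80  [hero.h = 80]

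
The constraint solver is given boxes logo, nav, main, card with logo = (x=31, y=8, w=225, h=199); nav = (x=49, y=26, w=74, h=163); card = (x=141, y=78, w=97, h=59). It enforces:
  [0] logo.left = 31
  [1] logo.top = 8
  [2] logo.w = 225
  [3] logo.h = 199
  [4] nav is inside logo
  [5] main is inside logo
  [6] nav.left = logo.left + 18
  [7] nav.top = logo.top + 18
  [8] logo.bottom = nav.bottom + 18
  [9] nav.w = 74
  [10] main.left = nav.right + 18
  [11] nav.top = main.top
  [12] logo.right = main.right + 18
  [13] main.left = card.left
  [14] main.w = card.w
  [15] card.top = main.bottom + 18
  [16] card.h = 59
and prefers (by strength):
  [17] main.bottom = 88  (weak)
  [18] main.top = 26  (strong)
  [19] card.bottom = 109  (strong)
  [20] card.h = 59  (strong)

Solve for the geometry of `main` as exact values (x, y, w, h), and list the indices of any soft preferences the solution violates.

main = (x=141, y=26, w=97, h=34)
violated soft preferences: 17, 19

1. main.x = 141  [main.left = nav.right + 18]
2. main.y = 26  [nav.top = main.top]
3. main.w = 97  [logo.right = main.right + 18]
4. main.h = 34  [card.top = main.bottom + 18]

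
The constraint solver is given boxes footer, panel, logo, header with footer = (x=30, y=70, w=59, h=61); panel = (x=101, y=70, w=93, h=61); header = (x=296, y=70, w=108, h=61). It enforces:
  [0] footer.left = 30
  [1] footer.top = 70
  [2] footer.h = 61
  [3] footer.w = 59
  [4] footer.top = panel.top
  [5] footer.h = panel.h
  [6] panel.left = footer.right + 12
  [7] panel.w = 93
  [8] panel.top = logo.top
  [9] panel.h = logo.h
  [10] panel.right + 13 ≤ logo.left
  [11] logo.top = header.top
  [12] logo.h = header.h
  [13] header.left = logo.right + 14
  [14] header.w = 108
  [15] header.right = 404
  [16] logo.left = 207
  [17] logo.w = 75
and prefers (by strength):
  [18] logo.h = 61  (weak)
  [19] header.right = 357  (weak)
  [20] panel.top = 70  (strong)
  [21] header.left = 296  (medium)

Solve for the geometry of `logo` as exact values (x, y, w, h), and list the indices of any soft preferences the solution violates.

1. logo.y = 70  [panel.top = logo.top]
2. logo.h = 61  [panel.h = logo.h]
3. logo.x = 207  [logo.left = 207]
4. logo.w = 75  [logo.w = 75]

logo = (x=207, y=70, w=75, h=61)
violated soft preferences: 19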